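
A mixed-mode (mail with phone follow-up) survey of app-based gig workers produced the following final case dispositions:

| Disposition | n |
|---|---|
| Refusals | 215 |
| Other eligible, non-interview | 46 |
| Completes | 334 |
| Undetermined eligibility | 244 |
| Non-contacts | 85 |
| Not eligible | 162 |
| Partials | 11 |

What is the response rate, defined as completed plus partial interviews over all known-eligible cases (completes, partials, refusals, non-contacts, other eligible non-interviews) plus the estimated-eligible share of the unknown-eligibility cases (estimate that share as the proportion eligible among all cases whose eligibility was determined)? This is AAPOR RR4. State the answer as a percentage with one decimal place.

38.8%

Top = 334 + 11 = 345
Known eligible = 334 + 11 + 215 + 85 + 46 = 691
e = 691 / (691 + 162) = 691 / 853 = 0.8101
Eligible share of unknowns = 0.8101 × 244 = 197.66
Base = 691 + 197.66 = 888.66
RR4 = 345 / 888.66 = 0.3882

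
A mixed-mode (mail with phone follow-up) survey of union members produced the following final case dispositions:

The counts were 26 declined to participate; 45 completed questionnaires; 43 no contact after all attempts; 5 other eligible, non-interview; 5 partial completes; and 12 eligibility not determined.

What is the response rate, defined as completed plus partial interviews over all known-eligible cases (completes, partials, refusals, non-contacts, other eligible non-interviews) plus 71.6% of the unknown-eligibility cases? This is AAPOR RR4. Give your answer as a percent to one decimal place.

37.7%

Top → 45 + 5 = 50
Known eligible → 45 + 5 + 26 + 43 + 5 = 124
e × U → 0.7160 × 12 = 8.59
Denominator → 124 + 8.59 = 132.59
RR4 = 50 / 132.59 = 0.3771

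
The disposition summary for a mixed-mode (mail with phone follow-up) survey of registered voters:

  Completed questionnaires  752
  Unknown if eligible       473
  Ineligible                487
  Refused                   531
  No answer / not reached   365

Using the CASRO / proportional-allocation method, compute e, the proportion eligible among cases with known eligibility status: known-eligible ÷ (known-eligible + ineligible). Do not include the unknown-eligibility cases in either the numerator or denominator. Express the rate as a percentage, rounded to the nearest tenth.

77.2%

Known eligible: 752 + 531 + 365 = 1648
e = 1648 / (1648 + 487) = 1648 / 2135 = 0.7719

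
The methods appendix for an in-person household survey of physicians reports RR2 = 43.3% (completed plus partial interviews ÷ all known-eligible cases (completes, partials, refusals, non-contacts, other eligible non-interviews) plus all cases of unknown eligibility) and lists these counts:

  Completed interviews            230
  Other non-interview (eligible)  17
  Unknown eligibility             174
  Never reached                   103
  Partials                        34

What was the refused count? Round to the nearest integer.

Num: 230 + 34 = 264
RR2 = 264 / D = 0.433
D = 264 / 0.433 = 609.7
Remaining denominator categories sum to 558
refused = 609.7 − 558 ≈ 52

52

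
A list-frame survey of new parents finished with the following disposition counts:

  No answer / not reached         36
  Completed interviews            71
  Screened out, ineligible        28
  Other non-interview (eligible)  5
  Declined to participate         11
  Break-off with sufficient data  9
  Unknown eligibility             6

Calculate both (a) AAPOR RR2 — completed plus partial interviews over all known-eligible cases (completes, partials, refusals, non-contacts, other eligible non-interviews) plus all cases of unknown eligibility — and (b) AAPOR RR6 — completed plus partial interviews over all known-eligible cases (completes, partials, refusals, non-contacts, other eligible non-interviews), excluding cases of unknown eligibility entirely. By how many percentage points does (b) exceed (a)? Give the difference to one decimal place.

Num: 71 + 9 = 80
Base: 71 + 9 + 11 + 36 + 5 + 6 = 138
RR2 = 80 / 138 = 0.5797
Base: 71 + 9 + 11 + 36 + 5 = 132
RR6 = 80 / 132 = 0.6061
Difference = 60.61 − 57.97 = 2.64 percentage points

2.6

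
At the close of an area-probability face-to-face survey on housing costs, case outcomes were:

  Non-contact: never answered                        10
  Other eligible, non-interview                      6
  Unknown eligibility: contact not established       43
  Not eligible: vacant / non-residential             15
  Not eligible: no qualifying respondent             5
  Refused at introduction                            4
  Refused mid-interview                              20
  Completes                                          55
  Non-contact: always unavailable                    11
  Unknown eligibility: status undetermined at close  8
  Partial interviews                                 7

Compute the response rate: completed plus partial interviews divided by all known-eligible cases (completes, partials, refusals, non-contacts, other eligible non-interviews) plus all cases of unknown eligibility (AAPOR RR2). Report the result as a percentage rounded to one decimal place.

37.8%

Refusal or break-off = 4 + 20 = 24
Non-contacts = 10 + 11 = 21
Unknown if eligible = 43 + 8 = 51
Not eligible = 5 + 15 = 20
Top → 55 + 7 = 62
Denominator → 55 + 7 + 24 + 21 + 6 + 51 = 164
RR2 = 62 / 164 = 0.3780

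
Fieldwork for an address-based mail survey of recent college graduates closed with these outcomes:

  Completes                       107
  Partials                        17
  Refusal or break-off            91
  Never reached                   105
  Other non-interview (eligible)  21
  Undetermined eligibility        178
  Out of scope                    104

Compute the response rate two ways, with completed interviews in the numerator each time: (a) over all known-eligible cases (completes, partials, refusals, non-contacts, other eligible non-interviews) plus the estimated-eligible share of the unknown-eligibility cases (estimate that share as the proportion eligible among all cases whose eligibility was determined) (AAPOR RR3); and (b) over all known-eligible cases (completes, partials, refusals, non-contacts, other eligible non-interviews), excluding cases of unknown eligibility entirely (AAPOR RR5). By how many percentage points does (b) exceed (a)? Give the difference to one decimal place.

9.0

Top: 107
Determined eligible: 107 + 17 + 91 + 105 + 21 = 341
e = 341 / (341 + 104) = 341 / 445 = 0.7663
Eligible share of unknowns: 0.7663 × 178 = 136.40
Denominator: 341 + 136.40 = 477.40
RR3 = 107 / 477.40 = 0.2241
Denominator: 107 + 17 + 91 + 105 + 21 = 341
RR5 = 107 / 341 = 0.3138
Difference = 31.38 − 22.41 = 8.97 percentage points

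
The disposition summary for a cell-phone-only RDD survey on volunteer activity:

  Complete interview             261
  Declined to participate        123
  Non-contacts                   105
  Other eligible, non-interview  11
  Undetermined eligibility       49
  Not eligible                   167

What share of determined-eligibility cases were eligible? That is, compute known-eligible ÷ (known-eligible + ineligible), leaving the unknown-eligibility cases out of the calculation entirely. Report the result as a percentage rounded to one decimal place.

75.0%

Eligible (known): 261 + 123 + 105 + 11 = 500
e = 500 / (500 + 167) = 500 / 667 = 0.7496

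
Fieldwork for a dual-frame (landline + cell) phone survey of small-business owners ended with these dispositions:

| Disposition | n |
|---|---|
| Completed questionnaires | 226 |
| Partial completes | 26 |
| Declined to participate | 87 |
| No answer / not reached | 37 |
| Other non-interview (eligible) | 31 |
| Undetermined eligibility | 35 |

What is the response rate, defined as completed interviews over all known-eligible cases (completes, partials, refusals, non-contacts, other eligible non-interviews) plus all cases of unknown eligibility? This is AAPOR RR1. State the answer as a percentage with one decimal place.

51.1%

Num: 226
Base: 226 + 26 + 87 + 37 + 31 + 35 = 442
RR1 = 226 / 442 = 0.5113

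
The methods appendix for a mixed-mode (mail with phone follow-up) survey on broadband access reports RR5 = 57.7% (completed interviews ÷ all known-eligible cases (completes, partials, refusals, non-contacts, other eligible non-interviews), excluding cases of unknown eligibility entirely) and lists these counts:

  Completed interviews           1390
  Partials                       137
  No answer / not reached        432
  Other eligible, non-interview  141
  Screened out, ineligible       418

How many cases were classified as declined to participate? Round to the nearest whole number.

RR5 = 1390 / D = 0.577
D = 1390 / 0.577 = 2409.0
Remaining denominator categories sum to 2100
declined to participate = 2409.0 − 2100 ≈ 309

309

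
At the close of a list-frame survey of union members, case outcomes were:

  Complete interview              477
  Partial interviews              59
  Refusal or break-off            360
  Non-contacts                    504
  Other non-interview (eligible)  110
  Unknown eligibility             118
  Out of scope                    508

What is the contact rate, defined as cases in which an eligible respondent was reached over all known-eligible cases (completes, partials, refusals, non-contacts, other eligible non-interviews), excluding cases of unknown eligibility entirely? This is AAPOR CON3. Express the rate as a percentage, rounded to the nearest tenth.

Top: 477 + 59 + 360 + 110 = 1006
Denom: 477 + 59 + 360 + 504 + 110 = 1510
CON3 = 1006 / 1510 = 0.6662

66.6%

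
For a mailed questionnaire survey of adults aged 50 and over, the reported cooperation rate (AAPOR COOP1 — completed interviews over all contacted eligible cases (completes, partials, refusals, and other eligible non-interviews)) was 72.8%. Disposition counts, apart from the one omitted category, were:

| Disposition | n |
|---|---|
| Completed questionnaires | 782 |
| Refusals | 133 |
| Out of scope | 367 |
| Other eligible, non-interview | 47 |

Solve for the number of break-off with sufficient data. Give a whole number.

COOP1 = 782 / D = 0.728
D = 782 / 0.728 = 1074.2
Remaining denominator categories sum to 962
break-off with sufficient data = 1074.2 − 962 ≈ 112

112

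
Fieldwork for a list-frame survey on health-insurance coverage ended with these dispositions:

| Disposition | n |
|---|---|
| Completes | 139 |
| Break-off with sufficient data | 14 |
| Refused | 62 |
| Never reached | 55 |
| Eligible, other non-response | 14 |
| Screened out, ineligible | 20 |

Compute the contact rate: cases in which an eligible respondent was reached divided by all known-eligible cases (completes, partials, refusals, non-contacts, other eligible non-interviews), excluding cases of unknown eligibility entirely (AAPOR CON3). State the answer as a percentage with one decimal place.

80.6%

Top → 139 + 14 + 62 + 14 = 229
Base → 139 + 14 + 62 + 55 + 14 = 284
CON3 = 229 / 284 = 0.8063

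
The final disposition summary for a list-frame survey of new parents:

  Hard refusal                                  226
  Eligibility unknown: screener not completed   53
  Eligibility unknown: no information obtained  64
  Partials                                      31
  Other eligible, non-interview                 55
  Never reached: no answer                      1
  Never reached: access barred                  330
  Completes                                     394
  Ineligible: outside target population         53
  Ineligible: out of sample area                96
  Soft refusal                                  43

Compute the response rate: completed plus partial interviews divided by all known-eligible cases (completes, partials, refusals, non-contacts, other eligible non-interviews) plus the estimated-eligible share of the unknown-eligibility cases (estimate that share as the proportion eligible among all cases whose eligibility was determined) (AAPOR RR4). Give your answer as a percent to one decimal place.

Refusal or break-off = 226 + 43 = 269
Non-contacts = 1 + 330 = 331
Unknown if eligible = 53 + 64 = 117
Ineligible = 53 + 96 = 149
Num = 394 + 31 = 425
Eligible (known) = 394 + 31 + 269 + 331 + 55 = 1080
e = 1080 / (1080 + 149) = 1080 / 1229 = 0.8788
Eligible share of unknowns = 0.8788 × 117 = 102.82
Base = 1080 + 102.82 = 1182.82
RR4 = 425 / 1182.82 = 0.3593

35.9%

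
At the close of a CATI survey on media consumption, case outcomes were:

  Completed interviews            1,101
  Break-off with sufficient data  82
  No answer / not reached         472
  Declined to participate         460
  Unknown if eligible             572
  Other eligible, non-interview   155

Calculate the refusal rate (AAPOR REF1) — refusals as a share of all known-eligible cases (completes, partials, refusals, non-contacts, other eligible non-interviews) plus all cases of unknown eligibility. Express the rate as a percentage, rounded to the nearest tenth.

Num = 460
Base = 1101 + 82 + 460 + 472 + 155 + 572 = 2842
REF1 = 460 / 2842 = 0.1619

16.2%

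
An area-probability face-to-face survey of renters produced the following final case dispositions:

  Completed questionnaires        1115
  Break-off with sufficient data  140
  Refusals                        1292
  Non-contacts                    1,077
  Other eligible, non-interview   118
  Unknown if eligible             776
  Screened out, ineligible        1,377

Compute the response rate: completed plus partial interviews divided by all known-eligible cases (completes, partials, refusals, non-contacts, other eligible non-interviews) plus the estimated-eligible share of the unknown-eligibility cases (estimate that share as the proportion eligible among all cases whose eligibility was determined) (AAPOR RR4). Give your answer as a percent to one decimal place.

29.1%

Numerator: 1115 + 140 = 1255
Known eligible: 1115 + 140 + 1292 + 1077 + 118 = 3742
e = 3742 / (3742 + 1377) = 3742 / 5119 = 0.7310
Estimated eligible among unknowns: 0.7310 × 776 = 567.26
Denom: 3742 + 567.26 = 4309.26
RR4 = 1255 / 4309.26 = 0.2912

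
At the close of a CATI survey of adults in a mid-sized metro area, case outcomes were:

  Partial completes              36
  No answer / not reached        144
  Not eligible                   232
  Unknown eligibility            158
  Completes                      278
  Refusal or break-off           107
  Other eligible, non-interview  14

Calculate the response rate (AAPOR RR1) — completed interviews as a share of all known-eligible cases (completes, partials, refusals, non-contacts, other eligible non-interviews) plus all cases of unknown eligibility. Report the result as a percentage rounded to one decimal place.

Top → 278
Base → 278 + 36 + 107 + 144 + 14 + 158 = 737
RR1 = 278 / 737 = 0.3772

37.7%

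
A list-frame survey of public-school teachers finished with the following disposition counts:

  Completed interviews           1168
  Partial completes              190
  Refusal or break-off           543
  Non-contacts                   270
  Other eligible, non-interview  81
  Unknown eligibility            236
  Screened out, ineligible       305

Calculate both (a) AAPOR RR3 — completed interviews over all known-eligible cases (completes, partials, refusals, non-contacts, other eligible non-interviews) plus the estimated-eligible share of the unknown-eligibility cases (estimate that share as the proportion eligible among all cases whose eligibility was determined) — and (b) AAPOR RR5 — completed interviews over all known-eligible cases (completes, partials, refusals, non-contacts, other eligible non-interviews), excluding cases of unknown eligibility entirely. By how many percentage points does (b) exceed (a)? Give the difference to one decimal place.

4.4

Numerator: 1168
Determined eligible: 1168 + 190 + 543 + 270 + 81 = 2252
e = 2252 / (2252 + 305) = 2252 / 2557 = 0.8807
e × U: 0.8807 × 236 = 207.85
Denom: 2252 + 207.85 = 2459.85
RR3 = 1168 / 2459.85 = 0.4748
Denom: 1168 + 190 + 543 + 270 + 81 = 2252
RR5 = 1168 / 2252 = 0.5187
Difference = 51.87 − 47.48 = 4.39 percentage points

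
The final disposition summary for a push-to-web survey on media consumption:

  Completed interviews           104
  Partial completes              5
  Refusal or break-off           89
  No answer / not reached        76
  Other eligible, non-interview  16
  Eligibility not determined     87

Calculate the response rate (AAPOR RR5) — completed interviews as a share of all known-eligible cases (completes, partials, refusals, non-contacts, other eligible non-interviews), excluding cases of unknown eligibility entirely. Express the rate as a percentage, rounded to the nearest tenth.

35.9%

Numerator: 104
Base: 104 + 5 + 89 + 76 + 16 = 290
RR5 = 104 / 290 = 0.3586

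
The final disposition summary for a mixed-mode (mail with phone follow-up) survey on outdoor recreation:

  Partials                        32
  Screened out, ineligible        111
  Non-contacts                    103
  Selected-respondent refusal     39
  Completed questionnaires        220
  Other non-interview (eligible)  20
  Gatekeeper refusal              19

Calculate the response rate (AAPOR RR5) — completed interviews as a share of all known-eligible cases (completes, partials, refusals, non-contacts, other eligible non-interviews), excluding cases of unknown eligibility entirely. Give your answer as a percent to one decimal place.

50.8%

Declined to participate = 19 + 39 = 58
Numerator → 220
Base → 220 + 32 + 58 + 103 + 20 = 433
RR5 = 220 / 433 = 0.5081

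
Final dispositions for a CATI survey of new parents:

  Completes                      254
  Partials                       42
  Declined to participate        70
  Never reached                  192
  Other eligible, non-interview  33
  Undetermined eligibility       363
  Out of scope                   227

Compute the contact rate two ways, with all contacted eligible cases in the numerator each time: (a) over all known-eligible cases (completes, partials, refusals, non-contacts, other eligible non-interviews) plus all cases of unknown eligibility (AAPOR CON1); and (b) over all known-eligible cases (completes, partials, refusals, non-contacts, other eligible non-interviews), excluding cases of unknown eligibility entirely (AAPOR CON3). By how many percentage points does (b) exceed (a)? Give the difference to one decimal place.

Top = 254 + 42 + 70 + 33 = 399
Denom = 254 + 42 + 70 + 192 + 33 + 363 = 954
CON1 = 399 / 954 = 0.4182
Denom = 254 + 42 + 70 + 192 + 33 = 591
CON3 = 399 / 591 = 0.6751
Difference = 67.51 − 41.82 = 25.69 percentage points

25.7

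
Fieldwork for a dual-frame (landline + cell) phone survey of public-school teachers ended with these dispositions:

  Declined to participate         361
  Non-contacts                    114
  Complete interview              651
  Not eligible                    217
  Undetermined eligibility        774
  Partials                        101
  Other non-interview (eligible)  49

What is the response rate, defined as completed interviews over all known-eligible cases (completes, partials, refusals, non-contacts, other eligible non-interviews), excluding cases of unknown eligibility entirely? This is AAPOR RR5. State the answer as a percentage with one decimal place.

51.0%

Num → 651
Denom → 651 + 101 + 361 + 114 + 49 = 1276
RR5 = 651 / 1276 = 0.5102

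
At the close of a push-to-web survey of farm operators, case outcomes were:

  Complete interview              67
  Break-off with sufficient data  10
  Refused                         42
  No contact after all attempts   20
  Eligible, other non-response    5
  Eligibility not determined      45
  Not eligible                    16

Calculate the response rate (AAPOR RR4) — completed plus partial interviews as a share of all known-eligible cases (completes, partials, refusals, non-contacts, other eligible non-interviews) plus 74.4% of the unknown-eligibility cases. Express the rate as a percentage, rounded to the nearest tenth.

Numerator: 67 + 10 = 77
Determined eligible: 67 + 10 + 42 + 20 + 5 = 144
e × U: 0.7440 × 45 = 33.48
Denom: 144 + 33.48 = 177.48
RR4 = 77 / 177.48 = 0.4339

43.4%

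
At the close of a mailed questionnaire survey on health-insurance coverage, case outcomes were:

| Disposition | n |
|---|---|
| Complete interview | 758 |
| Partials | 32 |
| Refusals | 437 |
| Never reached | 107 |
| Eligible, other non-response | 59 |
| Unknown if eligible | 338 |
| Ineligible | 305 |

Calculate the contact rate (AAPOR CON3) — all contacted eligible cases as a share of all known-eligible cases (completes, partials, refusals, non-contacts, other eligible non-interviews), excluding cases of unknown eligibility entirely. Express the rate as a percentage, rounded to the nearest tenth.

Top = 758 + 32 + 437 + 59 = 1286
Denominator = 758 + 32 + 437 + 107 + 59 = 1393
CON3 = 1286 / 1393 = 0.9232

92.3%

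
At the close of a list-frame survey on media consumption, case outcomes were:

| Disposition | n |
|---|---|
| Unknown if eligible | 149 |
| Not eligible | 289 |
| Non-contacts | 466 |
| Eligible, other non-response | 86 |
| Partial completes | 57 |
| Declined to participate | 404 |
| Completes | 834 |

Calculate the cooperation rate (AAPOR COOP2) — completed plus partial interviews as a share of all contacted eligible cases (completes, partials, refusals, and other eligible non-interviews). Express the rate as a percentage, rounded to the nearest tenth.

64.5%

Num = 834 + 57 = 891
Base = 834 + 57 + 404 + 86 = 1381
COOP2 = 891 / 1381 = 0.6452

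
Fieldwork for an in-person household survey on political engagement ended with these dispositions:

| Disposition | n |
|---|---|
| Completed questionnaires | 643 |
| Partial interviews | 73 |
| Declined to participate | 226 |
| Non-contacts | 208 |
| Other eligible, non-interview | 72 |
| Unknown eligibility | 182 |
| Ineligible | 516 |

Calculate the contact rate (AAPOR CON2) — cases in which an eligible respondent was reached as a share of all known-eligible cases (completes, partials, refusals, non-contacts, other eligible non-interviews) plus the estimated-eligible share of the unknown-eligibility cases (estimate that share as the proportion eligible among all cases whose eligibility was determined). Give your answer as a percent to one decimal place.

75.1%

Num = 643 + 73 + 226 + 72 = 1014
Determined eligible = 643 + 73 + 226 + 208 + 72 = 1222
e = 1222 / (1222 + 516) = 1222 / 1738 = 0.7031
Eligible share of unknowns = 0.7031 × 182 = 127.96
Denominator = 1222 + 127.96 = 1349.96
CON2 = 1014 / 1349.96 = 0.7511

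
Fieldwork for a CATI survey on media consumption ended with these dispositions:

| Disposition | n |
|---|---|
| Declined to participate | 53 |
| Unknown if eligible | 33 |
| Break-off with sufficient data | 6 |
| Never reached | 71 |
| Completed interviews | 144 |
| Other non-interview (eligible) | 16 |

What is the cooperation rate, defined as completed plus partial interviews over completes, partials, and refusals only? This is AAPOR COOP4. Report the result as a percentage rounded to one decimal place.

73.9%

Top = 144 + 6 = 150
Denom = 144 + 6 + 53 = 203
COOP4 = 150 / 203 = 0.7389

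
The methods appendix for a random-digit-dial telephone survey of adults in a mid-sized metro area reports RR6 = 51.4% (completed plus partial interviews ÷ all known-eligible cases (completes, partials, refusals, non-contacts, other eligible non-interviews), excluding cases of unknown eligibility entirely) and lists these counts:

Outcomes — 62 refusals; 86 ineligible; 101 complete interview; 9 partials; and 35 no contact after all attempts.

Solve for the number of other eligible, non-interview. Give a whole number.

7

Top = 101 + 9 = 110
RR6 = 110 / D = 0.514
D = 110 / 0.514 = 214.0
Remaining denominator categories sum to 207
other eligible, non-interview = 214.0 − 207 ≈ 7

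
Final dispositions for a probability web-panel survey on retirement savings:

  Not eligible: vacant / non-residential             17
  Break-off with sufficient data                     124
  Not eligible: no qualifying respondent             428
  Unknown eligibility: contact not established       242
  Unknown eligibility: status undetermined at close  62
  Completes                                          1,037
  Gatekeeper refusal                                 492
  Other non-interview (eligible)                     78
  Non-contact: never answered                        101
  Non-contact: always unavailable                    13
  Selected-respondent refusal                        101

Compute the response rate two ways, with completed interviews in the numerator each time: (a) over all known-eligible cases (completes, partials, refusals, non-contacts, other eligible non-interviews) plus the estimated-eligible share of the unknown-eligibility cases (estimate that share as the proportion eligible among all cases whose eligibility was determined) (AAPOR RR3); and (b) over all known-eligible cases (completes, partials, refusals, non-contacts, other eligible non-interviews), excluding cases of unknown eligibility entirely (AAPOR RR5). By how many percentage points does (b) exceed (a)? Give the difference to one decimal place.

Declined to participate = 492 + 101 = 593
No answer / not reached = 101 + 13 = 114
Eligibility not determined = 242 + 62 = 304
Ineligible = 428 + 17 = 445
Top = 1037
Determined eligible = 1037 + 124 + 593 + 114 + 78 = 1946
e = 1946 / (1946 + 445) = 1946 / 2391 = 0.8139
e × U = 0.8139 × 304 = 247.43
Denom = 1946 + 247.43 = 2193.43
RR3 = 1037 / 2193.43 = 0.4728
Denom = 1037 + 124 + 593 + 114 + 78 = 1946
RR5 = 1037 / 1946 = 0.5329
Difference = 53.29 − 47.28 = 6.01 percentage points

6.0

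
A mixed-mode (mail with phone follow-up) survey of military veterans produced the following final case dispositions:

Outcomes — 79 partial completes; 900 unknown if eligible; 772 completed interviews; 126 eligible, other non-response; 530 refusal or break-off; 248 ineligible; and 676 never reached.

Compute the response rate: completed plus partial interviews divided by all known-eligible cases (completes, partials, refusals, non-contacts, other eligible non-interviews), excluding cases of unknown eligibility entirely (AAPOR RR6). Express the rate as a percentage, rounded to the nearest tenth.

39.0%

Top → 772 + 79 = 851
Denominator → 772 + 79 + 530 + 676 + 126 = 2183
RR6 = 851 / 2183 = 0.3898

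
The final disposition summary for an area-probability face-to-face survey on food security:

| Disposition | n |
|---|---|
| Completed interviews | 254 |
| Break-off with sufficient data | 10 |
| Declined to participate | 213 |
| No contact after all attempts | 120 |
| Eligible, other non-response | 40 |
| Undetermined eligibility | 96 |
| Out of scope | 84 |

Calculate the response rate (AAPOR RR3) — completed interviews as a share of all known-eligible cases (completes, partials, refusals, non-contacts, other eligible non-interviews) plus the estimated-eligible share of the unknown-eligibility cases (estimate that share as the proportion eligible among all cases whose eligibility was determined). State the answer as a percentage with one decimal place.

35.2%

Top = 254
Known eligible = 254 + 10 + 213 + 120 + 40 = 637
e = 637 / (637 + 84) = 637 / 721 = 0.8835
e × U = 0.8835 × 96 = 84.82
Denominator = 637 + 84.82 = 721.82
RR3 = 254 / 721.82 = 0.3519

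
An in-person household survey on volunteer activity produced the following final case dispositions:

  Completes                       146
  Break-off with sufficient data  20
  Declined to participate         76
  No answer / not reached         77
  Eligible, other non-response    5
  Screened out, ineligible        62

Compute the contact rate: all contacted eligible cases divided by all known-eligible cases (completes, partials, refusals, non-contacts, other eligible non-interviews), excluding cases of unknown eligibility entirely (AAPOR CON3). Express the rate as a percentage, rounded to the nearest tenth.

76.2%

Num: 146 + 20 + 76 + 5 = 247
Denominator: 146 + 20 + 76 + 77 + 5 = 324
CON3 = 247 / 324 = 0.7623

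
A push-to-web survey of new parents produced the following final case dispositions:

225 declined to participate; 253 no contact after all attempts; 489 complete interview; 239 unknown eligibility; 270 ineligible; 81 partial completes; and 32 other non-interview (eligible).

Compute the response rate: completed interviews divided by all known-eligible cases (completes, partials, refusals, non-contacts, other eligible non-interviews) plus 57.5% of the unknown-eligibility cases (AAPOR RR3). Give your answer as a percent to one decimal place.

Top: 489
Determined eligible: 489 + 81 + 225 + 253 + 32 = 1080
Eligible share of unknowns: 0.5750 × 239 = 137.42
Denom: 1080 + 137.42 = 1217.42
RR3 = 489 / 1217.42 = 0.4017

40.2%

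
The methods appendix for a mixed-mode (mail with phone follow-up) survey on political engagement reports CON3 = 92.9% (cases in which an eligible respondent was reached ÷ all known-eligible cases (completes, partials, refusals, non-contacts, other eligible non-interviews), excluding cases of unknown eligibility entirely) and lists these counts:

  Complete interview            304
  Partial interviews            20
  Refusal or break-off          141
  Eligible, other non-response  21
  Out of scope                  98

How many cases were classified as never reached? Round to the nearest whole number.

Num: 304 + 20 + 141 + 21 = 486
CON3 = 486 / D = 0.929
D = 486 / 0.929 = 523.1
Rest of base = 486
never reached = 523.1 − 486 ≈ 37

37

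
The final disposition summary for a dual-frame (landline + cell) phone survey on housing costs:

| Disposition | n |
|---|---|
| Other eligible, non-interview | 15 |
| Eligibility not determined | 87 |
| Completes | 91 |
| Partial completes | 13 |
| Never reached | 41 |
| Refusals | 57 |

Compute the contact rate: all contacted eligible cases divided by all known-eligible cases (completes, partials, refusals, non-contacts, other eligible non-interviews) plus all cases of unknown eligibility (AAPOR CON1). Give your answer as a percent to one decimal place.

57.9%

Numerator: 91 + 13 + 57 + 15 = 176
Denom: 91 + 13 + 57 + 41 + 15 + 87 = 304
CON1 = 176 / 304 = 0.5789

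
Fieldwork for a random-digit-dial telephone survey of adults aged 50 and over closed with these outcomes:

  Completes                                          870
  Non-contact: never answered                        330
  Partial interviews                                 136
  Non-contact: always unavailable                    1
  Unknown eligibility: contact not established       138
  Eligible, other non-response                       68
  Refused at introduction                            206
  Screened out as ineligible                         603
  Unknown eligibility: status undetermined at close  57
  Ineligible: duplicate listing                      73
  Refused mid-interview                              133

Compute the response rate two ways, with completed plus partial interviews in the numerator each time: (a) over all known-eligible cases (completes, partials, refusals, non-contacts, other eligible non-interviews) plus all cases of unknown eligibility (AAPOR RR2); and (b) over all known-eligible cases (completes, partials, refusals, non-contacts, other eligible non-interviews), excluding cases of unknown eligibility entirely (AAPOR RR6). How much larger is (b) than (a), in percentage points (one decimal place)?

Declined to participate = 206 + 133 = 339
No answer / not reached = 330 + 1 = 331
Unknown if eligible = 138 + 57 = 195
Screened out, ineligible = 603 + 73 = 676
Num → 870 + 136 = 1006
Denom → 870 + 136 + 339 + 331 + 68 + 195 = 1939
RR2 = 1006 / 1939 = 0.5188
Denom → 870 + 136 + 339 + 331 + 68 = 1744
RR6 = 1006 / 1744 = 0.5768
Difference = 57.68 − 51.88 = 5.80 percentage points

5.8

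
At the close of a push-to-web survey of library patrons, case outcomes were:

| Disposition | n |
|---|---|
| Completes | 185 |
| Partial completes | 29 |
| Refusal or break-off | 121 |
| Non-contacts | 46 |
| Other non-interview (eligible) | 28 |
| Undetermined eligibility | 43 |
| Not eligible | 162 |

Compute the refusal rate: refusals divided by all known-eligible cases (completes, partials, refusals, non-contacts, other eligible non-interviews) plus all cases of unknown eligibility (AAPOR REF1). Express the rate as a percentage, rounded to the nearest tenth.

26.8%

Num: 121
Denom: 185 + 29 + 121 + 46 + 28 + 43 = 452
REF1 = 121 / 452 = 0.2677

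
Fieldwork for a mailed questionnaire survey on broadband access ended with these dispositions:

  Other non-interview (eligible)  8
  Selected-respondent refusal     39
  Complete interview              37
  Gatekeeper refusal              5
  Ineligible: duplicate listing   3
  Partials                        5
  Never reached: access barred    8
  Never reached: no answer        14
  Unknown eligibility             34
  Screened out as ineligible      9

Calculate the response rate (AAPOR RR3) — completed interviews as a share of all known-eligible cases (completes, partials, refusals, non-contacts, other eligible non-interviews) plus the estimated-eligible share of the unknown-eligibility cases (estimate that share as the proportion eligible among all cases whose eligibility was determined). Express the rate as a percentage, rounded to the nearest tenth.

25.2%

Refusals = 5 + 39 = 44
No answer / not reached = 14 + 8 = 22
Not eligible = 9 + 3 = 12
Top: 37
Determined eligible: 37 + 5 + 44 + 22 + 8 = 116
e = 116 / (116 + 12) = 116 / 128 = 0.9062
Estimated eligible among unknowns: 0.9062 × 34 = 30.81
Denom: 116 + 30.81 = 146.81
RR3 = 37 / 146.81 = 0.2520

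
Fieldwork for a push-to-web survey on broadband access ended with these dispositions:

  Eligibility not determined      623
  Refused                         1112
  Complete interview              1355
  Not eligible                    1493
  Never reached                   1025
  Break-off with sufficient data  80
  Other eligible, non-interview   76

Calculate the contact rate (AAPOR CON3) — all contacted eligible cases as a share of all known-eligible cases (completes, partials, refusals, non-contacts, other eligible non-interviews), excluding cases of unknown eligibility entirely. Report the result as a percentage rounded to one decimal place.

71.9%

Top: 1355 + 80 + 1112 + 76 = 2623
Base: 1355 + 80 + 1112 + 1025 + 76 = 3648
CON3 = 2623 / 3648 = 0.7190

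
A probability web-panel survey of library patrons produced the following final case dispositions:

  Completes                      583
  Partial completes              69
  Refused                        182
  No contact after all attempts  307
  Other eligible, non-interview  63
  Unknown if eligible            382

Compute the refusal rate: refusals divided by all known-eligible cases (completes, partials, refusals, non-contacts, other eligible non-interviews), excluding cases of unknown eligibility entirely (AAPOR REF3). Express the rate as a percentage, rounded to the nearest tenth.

Numerator = 182
Base = 583 + 69 + 182 + 307 + 63 = 1204
REF3 = 182 / 1204 = 0.1512

15.1%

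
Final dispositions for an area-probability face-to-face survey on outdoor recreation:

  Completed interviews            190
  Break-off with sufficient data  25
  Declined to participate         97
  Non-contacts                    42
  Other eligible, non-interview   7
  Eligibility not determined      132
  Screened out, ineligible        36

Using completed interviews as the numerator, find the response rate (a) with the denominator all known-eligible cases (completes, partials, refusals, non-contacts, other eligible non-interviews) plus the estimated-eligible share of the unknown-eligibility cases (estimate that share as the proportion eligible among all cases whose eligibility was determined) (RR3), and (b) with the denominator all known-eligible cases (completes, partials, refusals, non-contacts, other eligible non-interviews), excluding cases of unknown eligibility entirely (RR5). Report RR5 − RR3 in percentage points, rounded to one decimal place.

13.1

Num → 190
Determined eligible → 190 + 25 + 97 + 42 + 7 = 361
e = 361 / (361 + 36) = 361 / 397 = 0.9093
Estimated eligible among unknowns → 0.9093 × 132 = 120.03
Base → 361 + 120.03 = 481.03
RR3 = 190 / 481.03 = 0.3950
Base → 190 + 25 + 97 + 42 + 7 = 361
RR5 = 190 / 361 = 0.5263
Difference = 52.63 − 39.50 = 13.13 percentage points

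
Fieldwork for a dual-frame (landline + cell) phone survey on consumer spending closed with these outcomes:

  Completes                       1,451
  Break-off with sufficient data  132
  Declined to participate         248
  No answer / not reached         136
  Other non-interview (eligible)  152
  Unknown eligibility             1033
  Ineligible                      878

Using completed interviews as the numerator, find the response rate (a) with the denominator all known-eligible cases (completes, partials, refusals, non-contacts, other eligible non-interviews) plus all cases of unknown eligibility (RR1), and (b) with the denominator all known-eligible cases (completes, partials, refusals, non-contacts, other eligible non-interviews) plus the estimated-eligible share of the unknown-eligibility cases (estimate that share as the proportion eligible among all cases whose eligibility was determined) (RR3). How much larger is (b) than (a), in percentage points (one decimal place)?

4.9

Num = 1451
Denom = 1451 + 132 + 248 + 136 + 152 + 1033 = 3152
RR1 = 1451 / 3152 = 0.4603
Known eligible = 1451 + 132 + 248 + 136 + 152 = 2119
e = 2119 / (2119 + 878) = 2119 / 2997 = 0.7070
e × U = 0.7070 × 1033 = 730.33
Denom = 2119 + 730.33 = 2849.33
RR3 = 1451 / 2849.33 = 0.5092
Difference = 50.92 − 46.03 = 4.89 percentage points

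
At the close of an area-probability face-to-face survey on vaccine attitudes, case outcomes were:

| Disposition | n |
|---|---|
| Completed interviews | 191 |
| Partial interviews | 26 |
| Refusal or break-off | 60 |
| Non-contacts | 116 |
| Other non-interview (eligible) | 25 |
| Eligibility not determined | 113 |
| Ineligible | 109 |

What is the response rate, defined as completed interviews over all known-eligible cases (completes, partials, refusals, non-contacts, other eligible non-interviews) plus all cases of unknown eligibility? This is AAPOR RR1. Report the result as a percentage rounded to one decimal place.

Numerator = 191
Denom = 191 + 26 + 60 + 116 + 25 + 113 = 531
RR1 = 191 / 531 = 0.3597

36.0%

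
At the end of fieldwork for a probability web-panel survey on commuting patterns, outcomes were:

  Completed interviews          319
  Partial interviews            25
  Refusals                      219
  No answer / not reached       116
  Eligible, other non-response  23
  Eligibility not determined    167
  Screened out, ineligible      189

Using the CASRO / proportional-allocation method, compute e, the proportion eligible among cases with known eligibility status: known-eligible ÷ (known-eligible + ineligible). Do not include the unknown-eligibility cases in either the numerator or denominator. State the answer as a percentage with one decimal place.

Eligible (known): 319 + 25 + 219 + 116 + 23 = 702
e = 702 / (702 + 189) = 702 / 891 = 0.7879

78.8%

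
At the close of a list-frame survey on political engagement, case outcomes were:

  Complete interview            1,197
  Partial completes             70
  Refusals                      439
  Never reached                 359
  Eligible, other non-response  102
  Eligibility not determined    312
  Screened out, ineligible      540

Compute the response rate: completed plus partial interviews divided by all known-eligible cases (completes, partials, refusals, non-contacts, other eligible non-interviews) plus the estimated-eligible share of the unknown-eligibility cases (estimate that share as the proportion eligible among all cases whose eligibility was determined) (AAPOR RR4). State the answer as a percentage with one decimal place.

Top: 1197 + 70 = 1267
Eligible (known): 1197 + 70 + 439 + 359 + 102 = 2167
e = 2167 / (2167 + 540) = 2167 / 2707 = 0.8005
Estimated eligible among unknowns: 0.8005 × 312 = 249.76
Denominator: 2167 + 249.76 = 2416.76
RR4 = 1267 / 2416.76 = 0.5243

52.4%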